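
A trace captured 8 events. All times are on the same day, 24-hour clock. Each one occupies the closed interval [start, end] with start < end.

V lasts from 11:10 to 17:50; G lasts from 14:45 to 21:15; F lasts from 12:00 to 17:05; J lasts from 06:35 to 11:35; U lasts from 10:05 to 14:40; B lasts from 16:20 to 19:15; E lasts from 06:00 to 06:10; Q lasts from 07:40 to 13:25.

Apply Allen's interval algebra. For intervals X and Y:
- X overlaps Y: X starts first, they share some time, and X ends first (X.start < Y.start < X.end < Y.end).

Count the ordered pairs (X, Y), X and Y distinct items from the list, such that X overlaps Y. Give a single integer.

12

Checking all 56 ordered pairs for relation 'overlaps'; matching pairs in alphabetical order:
(F, B): F overlaps B ✓
(F, G): F overlaps G ✓
(J, Q): J overlaps Q ✓
(J, U): J overlaps U ✓
(J, V): J overlaps V ✓
(Q, F): Q overlaps F ✓
(Q, U): Q overlaps U ✓
(Q, V): Q overlaps V ✓
(U, F): U overlaps F ✓
(U, V): U overlaps V ✓
(V, B): V overlaps B ✓
(V, G): V overlaps G ✓
Count: 12.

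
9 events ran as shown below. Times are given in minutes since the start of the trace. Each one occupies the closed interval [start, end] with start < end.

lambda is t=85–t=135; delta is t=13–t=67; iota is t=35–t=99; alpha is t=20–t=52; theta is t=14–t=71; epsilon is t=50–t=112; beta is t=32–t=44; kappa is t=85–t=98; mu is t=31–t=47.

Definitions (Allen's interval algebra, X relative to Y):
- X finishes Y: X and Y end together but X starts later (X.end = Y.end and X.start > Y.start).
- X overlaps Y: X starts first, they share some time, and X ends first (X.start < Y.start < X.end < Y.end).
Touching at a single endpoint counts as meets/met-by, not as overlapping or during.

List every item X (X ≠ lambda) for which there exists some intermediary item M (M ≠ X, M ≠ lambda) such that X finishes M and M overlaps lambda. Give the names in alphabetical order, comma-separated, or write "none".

none

Target lambda = [t=85, t=135].
Intermediaries M with M overlaps lambda: epsilon, iota.
Via epsilon — items with X finishes epsilon: none.
Via iota — items with X finishes iota: none.
Union: none.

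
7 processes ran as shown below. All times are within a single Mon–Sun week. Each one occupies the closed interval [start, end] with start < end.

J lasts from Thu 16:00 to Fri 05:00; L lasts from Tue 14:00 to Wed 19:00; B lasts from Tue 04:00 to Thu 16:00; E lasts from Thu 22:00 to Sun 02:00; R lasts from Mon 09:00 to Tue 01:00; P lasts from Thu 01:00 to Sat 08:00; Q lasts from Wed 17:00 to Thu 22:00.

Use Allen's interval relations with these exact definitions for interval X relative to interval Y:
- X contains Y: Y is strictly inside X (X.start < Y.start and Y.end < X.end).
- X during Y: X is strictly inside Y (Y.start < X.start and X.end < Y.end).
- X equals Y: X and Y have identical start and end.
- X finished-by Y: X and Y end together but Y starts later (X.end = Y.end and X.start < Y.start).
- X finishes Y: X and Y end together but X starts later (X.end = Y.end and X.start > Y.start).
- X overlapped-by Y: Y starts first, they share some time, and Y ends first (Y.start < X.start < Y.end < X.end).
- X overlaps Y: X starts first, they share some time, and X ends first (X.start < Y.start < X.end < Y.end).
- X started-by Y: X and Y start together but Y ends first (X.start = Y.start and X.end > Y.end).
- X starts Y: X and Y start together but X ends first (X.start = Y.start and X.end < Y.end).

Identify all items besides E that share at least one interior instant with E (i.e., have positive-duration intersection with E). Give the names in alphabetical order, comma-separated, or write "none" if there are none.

Target E = [Thu 22:00, Sun 02:00].
B [Tue 04:00, Thu 16:00] → before → no.
J [Thu 16:00, Fri 05:00] → overlaps → yes.
L [Tue 14:00, Wed 19:00] → before → no.
P [Thu 01:00, Sat 08:00] → overlaps → yes.
Q [Wed 17:00, Thu 22:00] → meets → no.
R [Mon 09:00, Tue 01:00] → before → no.
Result: J, P.

J, P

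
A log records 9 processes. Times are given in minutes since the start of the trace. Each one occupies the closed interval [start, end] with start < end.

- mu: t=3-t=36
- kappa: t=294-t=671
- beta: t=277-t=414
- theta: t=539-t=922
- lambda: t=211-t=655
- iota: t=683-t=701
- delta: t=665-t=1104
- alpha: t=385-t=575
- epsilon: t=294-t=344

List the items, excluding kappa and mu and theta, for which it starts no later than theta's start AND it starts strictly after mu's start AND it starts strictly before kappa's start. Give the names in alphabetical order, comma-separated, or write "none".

Conditions: its start is no later than theta's start (X.start <= t=539) AND its start is strictly after mu's start (X.start > t=3) AND its start is strictly before kappa's start (X.start < t=294).
alpha: start t=385 <= t=539? ✓; start t=385 > t=3? ✓; start t=385 < t=294? ✗ → no.
beta: start t=277 <= t=539? ✓; start t=277 > t=3? ✓; start t=277 < t=294? ✓ → yes.
delta: start t=665 <= t=539? ✗; start t=665 > t=3? ✓; start t=665 < t=294? ✗ → no.
epsilon: start t=294 <= t=539? ✓; start t=294 > t=3? ✓; start t=294 < t=294? ✗ → no.
iota: start t=683 <= t=539? ✗; start t=683 > t=3? ✓; start t=683 < t=294? ✗ → no.
lambda: start t=211 <= t=539? ✓; start t=211 > t=3? ✓; start t=211 < t=294? ✓ → yes.
Result: beta, lambda.

beta, lambda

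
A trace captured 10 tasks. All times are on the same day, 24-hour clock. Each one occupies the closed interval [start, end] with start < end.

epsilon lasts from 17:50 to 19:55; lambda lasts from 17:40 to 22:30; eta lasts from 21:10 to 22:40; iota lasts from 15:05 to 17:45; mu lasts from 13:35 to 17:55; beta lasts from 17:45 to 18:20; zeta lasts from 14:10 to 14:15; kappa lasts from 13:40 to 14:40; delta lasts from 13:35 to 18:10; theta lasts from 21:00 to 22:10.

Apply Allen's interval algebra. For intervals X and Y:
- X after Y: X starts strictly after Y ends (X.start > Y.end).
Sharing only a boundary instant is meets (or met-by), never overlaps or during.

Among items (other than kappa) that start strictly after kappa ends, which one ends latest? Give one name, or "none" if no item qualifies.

Target kappa = [13:40, 14:40].
beta [17:45, 18:20] → after → candidate.
delta [13:35, 18:10] → contains → excluded.
epsilon [17:50, 19:55] → after → candidate.
eta [21:10, 22:40] → after → candidate.
iota [15:05, 17:45] → after → candidate.
lambda [17:40, 22:30] → after → candidate.
mu [13:35, 17:55] → contains → excluded.
theta [21:00, 22:10] → after → candidate.
zeta [14:10, 14:15] → during → excluded.
Among candidates, latest end is 22:40 → eta.

eta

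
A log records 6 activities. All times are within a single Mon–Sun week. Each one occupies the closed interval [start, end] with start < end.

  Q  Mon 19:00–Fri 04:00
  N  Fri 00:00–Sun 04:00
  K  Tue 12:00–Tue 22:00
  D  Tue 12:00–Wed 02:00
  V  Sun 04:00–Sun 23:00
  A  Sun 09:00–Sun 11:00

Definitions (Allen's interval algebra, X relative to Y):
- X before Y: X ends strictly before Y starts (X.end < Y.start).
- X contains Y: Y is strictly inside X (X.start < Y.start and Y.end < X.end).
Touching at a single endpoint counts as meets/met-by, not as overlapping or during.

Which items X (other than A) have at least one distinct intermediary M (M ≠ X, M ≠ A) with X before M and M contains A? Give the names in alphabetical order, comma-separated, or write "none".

Target A = [Sun 09:00, Sun 11:00].
Intermediaries M with M contains A: V.
Via V — items with X before V: D, K, Q.
Union: D, K, Q.

D, K, Q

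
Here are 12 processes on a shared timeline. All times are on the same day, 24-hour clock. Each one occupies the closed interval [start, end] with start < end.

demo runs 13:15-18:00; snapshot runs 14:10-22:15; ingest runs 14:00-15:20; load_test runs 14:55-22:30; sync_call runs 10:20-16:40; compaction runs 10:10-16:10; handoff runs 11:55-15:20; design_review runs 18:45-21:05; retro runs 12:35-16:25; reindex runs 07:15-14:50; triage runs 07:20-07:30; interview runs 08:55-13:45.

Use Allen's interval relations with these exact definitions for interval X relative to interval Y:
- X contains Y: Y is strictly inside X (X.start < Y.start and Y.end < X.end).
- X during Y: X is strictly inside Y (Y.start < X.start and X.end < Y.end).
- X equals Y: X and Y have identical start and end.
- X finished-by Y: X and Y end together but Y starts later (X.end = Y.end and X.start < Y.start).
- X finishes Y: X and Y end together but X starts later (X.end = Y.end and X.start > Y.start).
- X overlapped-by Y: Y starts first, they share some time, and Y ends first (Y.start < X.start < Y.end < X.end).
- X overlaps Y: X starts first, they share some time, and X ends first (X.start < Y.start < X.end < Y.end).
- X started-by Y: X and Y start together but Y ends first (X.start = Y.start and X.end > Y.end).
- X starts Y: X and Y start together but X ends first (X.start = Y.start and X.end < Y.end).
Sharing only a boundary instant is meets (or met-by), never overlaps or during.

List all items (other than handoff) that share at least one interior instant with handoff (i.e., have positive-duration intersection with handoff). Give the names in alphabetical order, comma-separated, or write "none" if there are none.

compaction, demo, ingest, interview, load_test, reindex, retro, snapshot, sync_call

Target handoff = [11:55, 15:20].
compaction [10:10, 16:10] → contains → yes.
demo [13:15, 18:00] → overlapped-by → yes.
design_review [18:45, 21:05] → after → no.
ingest [14:00, 15:20] → finishes → yes.
interview [08:55, 13:45] → overlaps → yes.
load_test [14:55, 22:30] → overlapped-by → yes.
reindex [07:15, 14:50] → overlaps → yes.
retro [12:35, 16:25] → overlapped-by → yes.
snapshot [14:10, 22:15] → overlapped-by → yes.
sync_call [10:20, 16:40] → contains → yes.
triage [07:20, 07:30] → before → no.
Result: compaction, demo, ingest, interview, load_test, reindex, retro, snapshot, sync_call.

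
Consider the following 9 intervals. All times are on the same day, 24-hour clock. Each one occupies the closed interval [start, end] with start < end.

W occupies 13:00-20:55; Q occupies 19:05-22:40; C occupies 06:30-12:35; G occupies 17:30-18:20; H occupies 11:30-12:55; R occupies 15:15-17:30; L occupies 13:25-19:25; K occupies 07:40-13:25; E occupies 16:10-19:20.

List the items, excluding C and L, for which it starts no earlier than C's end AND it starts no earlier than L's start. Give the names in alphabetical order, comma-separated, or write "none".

E, G, Q, R

Conditions: its start is no earlier than C's end (X.start >= 12:35) AND its start is no earlier than L's start (X.start >= 13:25).
E: start 16:10 >= 12:35? ✓; start 16:10 >= 13:25? ✓ → yes.
G: start 17:30 >= 12:35? ✓; start 17:30 >= 13:25? ✓ → yes.
H: start 11:30 >= 12:35? ✗; start 11:30 >= 13:25? ✗ → no.
K: start 07:40 >= 12:35? ✗; start 07:40 >= 13:25? ✗ → no.
Q: start 19:05 >= 12:35? ✓; start 19:05 >= 13:25? ✓ → yes.
R: start 15:15 >= 12:35? ✓; start 15:15 >= 13:25? ✓ → yes.
W: start 13:00 >= 12:35? ✓; start 13:00 >= 13:25? ✗ → no.
Result: E, G, Q, R.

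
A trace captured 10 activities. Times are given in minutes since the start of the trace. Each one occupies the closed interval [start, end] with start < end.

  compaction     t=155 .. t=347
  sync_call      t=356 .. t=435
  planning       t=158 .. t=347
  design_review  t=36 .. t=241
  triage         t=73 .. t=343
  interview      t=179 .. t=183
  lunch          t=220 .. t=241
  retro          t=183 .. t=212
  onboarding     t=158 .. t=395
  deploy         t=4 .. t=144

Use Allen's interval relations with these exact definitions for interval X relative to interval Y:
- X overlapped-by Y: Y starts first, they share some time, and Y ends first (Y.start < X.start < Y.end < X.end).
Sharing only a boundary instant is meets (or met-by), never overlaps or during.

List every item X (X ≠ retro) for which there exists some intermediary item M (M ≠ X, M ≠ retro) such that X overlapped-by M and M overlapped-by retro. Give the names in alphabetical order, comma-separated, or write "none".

Target retro = [t=183, t=212].
Intermediaries M with M overlapped-by retro: none.
Union: none.

none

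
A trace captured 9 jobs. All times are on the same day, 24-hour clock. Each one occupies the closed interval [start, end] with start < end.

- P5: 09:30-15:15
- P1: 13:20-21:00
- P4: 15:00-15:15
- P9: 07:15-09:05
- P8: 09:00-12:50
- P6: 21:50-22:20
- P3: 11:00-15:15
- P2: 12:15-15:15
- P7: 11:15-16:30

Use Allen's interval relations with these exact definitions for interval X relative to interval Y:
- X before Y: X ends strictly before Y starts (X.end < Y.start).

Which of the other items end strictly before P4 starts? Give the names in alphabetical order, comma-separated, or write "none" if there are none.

Target P4 = [15:00, 15:15].
P1 [13:20, 21:00] → contains → no.
P2 [12:15, 15:15] → finished-by → no.
P3 [11:00, 15:15] → finished-by → no.
P5 [09:30, 15:15] → finished-by → no.
P6 [21:50, 22:20] → after → no.
P7 [11:15, 16:30] → contains → no.
P8 [09:00, 12:50] → before → yes.
P9 [07:15, 09:05] → before → yes.
Result: P8, P9.

P8, P9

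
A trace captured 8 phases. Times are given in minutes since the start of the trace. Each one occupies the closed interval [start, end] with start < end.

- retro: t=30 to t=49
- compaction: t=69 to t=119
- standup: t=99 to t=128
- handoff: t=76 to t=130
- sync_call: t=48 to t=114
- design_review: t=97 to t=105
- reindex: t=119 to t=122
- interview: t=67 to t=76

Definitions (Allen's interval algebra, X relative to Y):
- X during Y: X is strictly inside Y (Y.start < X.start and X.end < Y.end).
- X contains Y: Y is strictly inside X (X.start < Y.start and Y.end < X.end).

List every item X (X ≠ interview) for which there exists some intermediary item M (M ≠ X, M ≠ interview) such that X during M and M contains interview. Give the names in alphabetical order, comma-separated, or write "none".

design_review

Target interview = [t=67, t=76].
Intermediaries M with M contains interview: sync_call.
Via sync_call — items with X during sync_call: design_review.
Union: design_review.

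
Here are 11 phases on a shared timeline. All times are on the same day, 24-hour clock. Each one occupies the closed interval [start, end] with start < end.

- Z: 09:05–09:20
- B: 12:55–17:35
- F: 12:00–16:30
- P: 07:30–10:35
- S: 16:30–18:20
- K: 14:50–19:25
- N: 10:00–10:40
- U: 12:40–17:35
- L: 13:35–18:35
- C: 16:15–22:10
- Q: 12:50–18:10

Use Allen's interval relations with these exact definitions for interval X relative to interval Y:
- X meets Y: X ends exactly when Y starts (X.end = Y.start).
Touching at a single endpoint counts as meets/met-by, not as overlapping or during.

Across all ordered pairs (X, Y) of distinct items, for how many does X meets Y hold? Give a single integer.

Checking all 110 ordered pairs for relation 'meets'; matching pairs in alphabetical order:
(F, S): F meets S ✓
Count: 1.

1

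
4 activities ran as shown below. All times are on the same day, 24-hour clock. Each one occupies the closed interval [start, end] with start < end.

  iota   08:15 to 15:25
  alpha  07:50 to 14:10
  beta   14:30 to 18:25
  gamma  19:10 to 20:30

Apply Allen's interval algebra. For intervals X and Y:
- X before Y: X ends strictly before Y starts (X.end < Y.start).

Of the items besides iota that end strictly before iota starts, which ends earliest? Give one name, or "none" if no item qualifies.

none

Target iota = [08:15, 15:25].
alpha [07:50, 14:10] → overlaps → excluded.
beta [14:30, 18:25] → overlapped-by → excluded.
gamma [19:10, 20:30] → after → excluded.
No candidates → none.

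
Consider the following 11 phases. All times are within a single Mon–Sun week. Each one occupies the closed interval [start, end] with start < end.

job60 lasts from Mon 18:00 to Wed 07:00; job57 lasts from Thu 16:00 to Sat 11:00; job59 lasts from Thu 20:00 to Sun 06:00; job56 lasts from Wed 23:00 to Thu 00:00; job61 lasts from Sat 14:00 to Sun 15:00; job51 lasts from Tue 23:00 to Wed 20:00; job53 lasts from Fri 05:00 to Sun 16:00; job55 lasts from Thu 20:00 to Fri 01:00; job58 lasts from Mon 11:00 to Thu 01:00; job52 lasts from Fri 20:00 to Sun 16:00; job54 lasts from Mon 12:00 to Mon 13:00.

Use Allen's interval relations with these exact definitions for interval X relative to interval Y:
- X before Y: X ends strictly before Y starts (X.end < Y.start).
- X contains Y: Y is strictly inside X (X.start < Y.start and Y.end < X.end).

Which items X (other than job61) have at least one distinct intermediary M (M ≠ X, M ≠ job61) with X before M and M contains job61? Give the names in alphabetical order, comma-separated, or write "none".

job51, job54, job55, job56, job58, job60

Target job61 = [Sat 14:00, Sun 15:00].
Intermediaries M with M contains job61: job52, job53.
Via job52 — items with X before job52: job51, job54, job55, job56, job58, job60.
Via job53 — items with X before job53: job51, job54, job55, job56, job58, job60.
Union: job51, job54, job55, job56, job58, job60.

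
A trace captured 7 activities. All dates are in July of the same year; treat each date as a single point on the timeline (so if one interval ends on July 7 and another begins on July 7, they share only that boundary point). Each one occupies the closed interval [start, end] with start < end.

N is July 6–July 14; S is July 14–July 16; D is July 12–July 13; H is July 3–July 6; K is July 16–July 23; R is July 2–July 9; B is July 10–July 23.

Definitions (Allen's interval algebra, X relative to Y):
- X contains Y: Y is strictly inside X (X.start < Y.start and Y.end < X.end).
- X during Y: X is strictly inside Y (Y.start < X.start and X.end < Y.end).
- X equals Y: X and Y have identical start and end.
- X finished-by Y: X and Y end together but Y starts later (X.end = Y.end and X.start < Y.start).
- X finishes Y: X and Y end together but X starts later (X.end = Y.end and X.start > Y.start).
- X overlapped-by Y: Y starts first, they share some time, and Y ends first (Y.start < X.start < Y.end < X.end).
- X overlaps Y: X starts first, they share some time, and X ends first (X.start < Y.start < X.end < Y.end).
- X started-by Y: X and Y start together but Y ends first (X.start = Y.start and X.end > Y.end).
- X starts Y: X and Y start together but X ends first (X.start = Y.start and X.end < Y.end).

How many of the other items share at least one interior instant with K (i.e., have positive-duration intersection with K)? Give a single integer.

1

Target K = [July 16, July 23].
B [July 10, July 23] → finished-by → counts.
D [July 12, July 13] → before → no.
H [July 3, July 6] → before → no.
N [July 6, July 14] → before → no.
R [July 2, July 9] → before → no.
S [July 14, July 16] → meets → no.
Total: 1.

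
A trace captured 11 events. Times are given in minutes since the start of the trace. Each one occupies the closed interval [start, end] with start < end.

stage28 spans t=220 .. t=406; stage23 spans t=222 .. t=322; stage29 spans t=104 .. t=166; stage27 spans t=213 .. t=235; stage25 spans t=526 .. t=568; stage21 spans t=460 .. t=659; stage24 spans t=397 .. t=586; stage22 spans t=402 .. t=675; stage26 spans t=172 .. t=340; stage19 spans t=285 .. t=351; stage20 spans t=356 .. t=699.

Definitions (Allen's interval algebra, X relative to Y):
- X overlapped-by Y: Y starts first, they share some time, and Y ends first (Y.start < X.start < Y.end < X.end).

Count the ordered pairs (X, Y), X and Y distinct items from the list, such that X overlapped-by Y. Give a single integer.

10

Checking all 110 ordered pairs for relation 'overlapped-by'; matching pairs in alphabetical order:
(stage19, stage23): stage19 overlapped-by stage23 ✓
(stage19, stage26): stage19 overlapped-by stage26 ✓
(stage20, stage28): stage20 overlapped-by stage28 ✓
(stage21, stage24): stage21 overlapped-by stage24 ✓
(stage22, stage24): stage22 overlapped-by stage24 ✓
(stage22, stage28): stage22 overlapped-by stage28 ✓
(stage23, stage27): stage23 overlapped-by stage27 ✓
(stage24, stage28): stage24 overlapped-by stage28 ✓
(stage28, stage26): stage28 overlapped-by stage26 ✓
(stage28, stage27): stage28 overlapped-by stage27 ✓
Count: 10.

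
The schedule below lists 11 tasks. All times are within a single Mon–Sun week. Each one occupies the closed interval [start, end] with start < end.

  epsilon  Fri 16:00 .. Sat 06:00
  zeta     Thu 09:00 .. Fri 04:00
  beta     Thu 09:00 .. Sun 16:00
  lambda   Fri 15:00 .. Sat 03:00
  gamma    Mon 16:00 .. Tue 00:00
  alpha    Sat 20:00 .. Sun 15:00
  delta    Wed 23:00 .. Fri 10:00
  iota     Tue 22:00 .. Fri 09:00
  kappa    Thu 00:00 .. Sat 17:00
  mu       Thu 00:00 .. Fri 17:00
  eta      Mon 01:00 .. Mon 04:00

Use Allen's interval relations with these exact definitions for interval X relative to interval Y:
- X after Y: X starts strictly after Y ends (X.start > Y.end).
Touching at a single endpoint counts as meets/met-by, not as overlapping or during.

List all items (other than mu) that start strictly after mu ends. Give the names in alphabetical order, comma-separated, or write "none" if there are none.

Target mu = [Thu 00:00, Fri 17:00].
alpha [Sat 20:00, Sun 15:00] → after → yes.
beta [Thu 09:00, Sun 16:00] → overlapped-by → no.
delta [Wed 23:00, Fri 10:00] → overlaps → no.
epsilon [Fri 16:00, Sat 06:00] → overlapped-by → no.
eta [Mon 01:00, Mon 04:00] → before → no.
gamma [Mon 16:00, Tue 00:00] → before → no.
iota [Tue 22:00, Fri 09:00] → overlaps → no.
kappa [Thu 00:00, Sat 17:00] → started-by → no.
lambda [Fri 15:00, Sat 03:00] → overlapped-by → no.
zeta [Thu 09:00, Fri 04:00] → during → no.
Result: alpha.

alpha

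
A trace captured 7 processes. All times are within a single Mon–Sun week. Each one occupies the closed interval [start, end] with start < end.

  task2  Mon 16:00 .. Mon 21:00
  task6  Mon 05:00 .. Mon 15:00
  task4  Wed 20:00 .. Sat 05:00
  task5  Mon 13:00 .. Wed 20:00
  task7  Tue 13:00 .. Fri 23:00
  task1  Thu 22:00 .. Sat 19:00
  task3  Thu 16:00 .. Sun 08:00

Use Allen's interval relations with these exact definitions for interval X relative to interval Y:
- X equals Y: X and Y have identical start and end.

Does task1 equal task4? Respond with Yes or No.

task1 = [Thu 22:00, Sat 19:00], task4 = [Wed 20:00, Sat 05:00].
Actual relation of task1 to task4: overlapped-by.
Asked whether 'equals' holds → No.

No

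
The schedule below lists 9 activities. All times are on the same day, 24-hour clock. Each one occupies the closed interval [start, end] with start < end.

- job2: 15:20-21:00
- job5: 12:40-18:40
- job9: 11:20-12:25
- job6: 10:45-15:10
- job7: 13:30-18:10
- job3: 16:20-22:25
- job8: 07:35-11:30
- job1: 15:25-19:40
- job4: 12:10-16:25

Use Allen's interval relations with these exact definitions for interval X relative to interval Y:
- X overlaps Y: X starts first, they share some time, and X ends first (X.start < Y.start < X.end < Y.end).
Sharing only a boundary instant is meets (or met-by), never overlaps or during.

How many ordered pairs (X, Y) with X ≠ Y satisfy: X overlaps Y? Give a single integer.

19

Checking all 72 ordered pairs for relation 'overlaps'; matching pairs in alphabetical order:
(job1, job3): job1 overlaps job3 ✓
(job2, job3): job2 overlaps job3 ✓
(job4, job1): job4 overlaps job1 ✓
(job4, job2): job4 overlaps job2 ✓
(job4, job3): job4 overlaps job3 ✓
(job4, job5): job4 overlaps job5 ✓
(job4, job7): job4 overlaps job7 ✓
(job5, job1): job5 overlaps job1 ✓
(job5, job2): job5 overlaps job2 ✓
(job5, job3): job5 overlaps job3 ✓
(job6, job4): job6 overlaps job4 ✓
(job6, job5): job6 overlaps job5 ✓
(job6, job7): job6 overlaps job7 ✓
(job7, job1): job7 overlaps job1 ✓
(job7, job2): job7 overlaps job2 ✓
(job7, job3): job7 overlaps job3 ✓
(job8, job6): job8 overlaps job6 ✓
(job8, job9): job8 overlaps job9 ✓
(job9, job4): job9 overlaps job4 ✓
Count: 19.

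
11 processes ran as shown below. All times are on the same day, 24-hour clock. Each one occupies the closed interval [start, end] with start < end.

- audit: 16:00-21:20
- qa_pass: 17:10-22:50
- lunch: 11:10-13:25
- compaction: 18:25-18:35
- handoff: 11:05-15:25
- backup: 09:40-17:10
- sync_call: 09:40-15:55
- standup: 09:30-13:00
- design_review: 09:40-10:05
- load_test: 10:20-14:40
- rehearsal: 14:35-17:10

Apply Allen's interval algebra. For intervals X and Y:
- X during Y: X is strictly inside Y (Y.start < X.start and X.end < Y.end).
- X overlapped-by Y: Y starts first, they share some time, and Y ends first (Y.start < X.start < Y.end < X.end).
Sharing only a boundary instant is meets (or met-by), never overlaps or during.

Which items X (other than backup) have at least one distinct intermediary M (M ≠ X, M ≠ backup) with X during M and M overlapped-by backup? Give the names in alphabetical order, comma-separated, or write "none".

compaction

Target backup = [09:40, 17:10].
Intermediaries M with M overlapped-by backup: audit.
Via audit — items with X during audit: compaction.
Union: compaction.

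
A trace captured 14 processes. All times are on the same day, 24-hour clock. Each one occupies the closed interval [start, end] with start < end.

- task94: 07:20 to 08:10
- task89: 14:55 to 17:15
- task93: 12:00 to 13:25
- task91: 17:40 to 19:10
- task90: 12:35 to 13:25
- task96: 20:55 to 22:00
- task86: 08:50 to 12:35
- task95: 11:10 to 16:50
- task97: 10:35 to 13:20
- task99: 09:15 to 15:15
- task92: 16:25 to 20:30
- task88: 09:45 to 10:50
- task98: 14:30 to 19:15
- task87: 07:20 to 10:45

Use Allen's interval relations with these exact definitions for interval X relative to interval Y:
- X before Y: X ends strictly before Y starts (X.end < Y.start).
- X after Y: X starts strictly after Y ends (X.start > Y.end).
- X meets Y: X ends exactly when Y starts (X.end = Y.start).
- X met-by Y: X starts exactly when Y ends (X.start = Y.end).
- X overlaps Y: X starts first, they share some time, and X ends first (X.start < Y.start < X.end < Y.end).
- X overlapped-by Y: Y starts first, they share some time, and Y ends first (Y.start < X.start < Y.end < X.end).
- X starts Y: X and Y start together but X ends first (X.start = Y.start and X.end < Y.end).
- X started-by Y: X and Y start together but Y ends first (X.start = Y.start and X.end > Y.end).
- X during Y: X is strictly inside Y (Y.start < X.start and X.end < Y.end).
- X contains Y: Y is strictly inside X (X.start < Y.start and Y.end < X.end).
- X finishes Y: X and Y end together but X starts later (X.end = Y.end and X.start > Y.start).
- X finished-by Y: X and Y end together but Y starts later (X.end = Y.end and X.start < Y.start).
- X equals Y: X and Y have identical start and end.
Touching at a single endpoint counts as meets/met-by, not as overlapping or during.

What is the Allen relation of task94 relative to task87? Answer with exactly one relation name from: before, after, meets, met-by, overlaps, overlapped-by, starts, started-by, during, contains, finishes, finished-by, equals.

task94 = [07:20, 08:10]; task87 = [07:20, 10:45].
Compare endpoints: task94.start = task87.start, task94.start < task87.end, task94.end > task87.start, task94.end < task87.end.
That pattern is 'starts'.

starts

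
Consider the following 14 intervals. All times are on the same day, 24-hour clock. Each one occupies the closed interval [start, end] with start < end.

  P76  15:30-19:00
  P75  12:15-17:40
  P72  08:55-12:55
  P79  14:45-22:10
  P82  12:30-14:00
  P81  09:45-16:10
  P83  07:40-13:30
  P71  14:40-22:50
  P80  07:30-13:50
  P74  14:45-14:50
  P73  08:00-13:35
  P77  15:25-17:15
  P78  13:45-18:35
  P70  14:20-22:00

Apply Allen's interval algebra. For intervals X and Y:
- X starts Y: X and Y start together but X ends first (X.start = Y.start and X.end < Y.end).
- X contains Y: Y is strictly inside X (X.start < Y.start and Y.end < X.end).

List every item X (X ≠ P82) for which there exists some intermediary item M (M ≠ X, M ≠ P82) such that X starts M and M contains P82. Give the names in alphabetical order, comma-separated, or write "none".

Target P82 = [12:30, 14:00].
Intermediaries M with M contains P82: P75, P81.
Via P75 — items with X starts P75: none.
Via P81 — items with X starts P81: none.
Union: none.

none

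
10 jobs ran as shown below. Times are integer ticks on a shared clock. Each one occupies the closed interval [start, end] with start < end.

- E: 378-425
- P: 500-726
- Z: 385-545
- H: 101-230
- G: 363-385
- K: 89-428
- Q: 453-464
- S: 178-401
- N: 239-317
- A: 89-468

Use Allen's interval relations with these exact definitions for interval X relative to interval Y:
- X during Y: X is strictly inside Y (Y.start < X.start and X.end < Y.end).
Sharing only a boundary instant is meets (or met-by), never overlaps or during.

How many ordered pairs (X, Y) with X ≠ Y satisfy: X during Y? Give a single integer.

14

Checking all 90 ordered pairs for relation 'during'; matching pairs in alphabetical order:
(E, A): E during A ✓
(E, K): E during K ✓
(G, A): G during A ✓
(G, K): G during K ✓
(G, S): G during S ✓
(H, A): H during A ✓
(H, K): H during K ✓
(N, A): N during A ✓
(N, K): N during K ✓
(N, S): N during S ✓
(Q, A): Q during A ✓
(Q, Z): Q during Z ✓
(S, A): S during A ✓
(S, K): S during K ✓
Count: 14.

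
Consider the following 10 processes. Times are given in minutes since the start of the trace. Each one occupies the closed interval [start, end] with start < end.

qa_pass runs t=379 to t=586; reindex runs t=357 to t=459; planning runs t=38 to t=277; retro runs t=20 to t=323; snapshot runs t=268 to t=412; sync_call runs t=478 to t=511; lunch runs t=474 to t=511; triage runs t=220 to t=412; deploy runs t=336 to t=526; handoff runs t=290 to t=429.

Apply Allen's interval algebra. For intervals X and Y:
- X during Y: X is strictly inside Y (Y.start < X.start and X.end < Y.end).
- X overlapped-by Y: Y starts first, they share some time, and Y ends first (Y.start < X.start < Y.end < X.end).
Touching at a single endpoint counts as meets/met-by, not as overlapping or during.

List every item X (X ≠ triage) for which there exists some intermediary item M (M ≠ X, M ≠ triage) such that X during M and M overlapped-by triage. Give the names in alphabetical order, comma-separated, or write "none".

lunch, reindex, sync_call

Target triage = [t=220, t=412].
Intermediaries M with M overlapped-by triage: deploy, handoff, qa_pass, reindex.
Via deploy — items with X during deploy: lunch, reindex, sync_call.
Via handoff — items with X during handoff: none.
Via qa_pass — items with X during qa_pass: lunch, sync_call.
Via reindex — items with X during reindex: none.
Union: lunch, reindex, sync_call.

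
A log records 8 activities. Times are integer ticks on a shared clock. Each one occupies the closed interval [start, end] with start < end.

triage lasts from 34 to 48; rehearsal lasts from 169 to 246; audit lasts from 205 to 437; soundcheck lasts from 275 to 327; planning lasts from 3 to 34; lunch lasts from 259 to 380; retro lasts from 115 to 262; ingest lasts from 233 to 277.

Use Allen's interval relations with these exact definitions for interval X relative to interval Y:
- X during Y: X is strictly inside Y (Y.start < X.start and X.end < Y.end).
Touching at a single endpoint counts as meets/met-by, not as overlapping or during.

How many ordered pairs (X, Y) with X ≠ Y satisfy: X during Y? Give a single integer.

Checking all 56 ordered pairs for relation 'during'; matching pairs in alphabetical order:
(ingest, audit): ingest during audit ✓
(lunch, audit): lunch during audit ✓
(rehearsal, retro): rehearsal during retro ✓
(soundcheck, audit): soundcheck during audit ✓
(soundcheck, lunch): soundcheck during lunch ✓
Count: 5.

5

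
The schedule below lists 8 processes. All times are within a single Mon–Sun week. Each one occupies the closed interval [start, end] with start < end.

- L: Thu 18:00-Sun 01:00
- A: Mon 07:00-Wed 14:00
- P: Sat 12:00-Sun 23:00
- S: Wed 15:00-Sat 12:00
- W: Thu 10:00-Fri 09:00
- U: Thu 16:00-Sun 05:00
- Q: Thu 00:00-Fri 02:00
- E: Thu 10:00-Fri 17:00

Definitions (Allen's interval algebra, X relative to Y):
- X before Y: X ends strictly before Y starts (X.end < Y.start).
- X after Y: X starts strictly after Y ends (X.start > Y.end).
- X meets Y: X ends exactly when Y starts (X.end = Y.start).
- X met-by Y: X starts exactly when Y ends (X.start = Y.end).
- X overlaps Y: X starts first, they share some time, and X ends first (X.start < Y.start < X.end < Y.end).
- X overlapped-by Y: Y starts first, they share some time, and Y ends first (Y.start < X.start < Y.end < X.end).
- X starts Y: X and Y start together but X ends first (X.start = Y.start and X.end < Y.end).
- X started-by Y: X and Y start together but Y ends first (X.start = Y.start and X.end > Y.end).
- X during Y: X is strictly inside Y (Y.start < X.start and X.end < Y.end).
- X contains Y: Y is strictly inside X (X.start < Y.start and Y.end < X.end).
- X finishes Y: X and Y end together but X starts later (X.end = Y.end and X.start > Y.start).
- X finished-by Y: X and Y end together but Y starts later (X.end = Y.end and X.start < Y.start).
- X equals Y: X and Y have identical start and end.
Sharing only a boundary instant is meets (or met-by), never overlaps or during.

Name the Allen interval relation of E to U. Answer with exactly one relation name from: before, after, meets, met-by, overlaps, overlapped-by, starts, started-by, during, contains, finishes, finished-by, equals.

overlaps

E = [Thu 10:00, Fri 17:00]; U = [Thu 16:00, Sun 05:00].
Compare endpoints: E.start < U.start, E.start < U.end, E.end > U.start, E.end < U.end.
That pattern is 'overlaps'.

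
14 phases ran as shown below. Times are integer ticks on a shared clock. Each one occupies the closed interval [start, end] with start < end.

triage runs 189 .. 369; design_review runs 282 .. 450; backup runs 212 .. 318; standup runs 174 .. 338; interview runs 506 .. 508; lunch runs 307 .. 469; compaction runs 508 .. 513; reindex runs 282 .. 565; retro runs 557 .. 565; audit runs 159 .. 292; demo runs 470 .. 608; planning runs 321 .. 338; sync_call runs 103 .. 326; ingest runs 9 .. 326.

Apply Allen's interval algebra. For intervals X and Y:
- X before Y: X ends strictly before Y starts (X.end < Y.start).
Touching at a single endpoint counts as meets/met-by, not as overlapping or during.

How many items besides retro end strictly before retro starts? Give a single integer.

11

Target retro = [557, 565].
audit [159, 292] → before → counts.
backup [212, 318] → before → counts.
compaction [508, 513] → before → counts.
demo [470, 608] → contains → no.
design_review [282, 450] → before → counts.
ingest [9, 326] → before → counts.
interview [506, 508] → before → counts.
lunch [307, 469] → before → counts.
planning [321, 338] → before → counts.
reindex [282, 565] → finished-by → no.
standup [174, 338] → before → counts.
sync_call [103, 326] → before → counts.
triage [189, 369] → before → counts.
Total: 11.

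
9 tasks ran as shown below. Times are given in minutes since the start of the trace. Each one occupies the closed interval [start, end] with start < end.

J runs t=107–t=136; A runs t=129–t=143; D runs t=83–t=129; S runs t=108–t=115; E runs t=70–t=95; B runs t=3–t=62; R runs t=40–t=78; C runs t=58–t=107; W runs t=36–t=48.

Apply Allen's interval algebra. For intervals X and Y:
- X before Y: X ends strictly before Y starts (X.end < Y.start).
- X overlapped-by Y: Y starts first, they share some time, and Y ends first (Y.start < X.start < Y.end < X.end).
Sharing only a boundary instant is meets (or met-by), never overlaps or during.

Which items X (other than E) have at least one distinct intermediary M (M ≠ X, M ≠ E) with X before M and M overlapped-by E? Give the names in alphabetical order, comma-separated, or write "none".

Target E = [t=70, t=95].
Intermediaries M with M overlapped-by E: D.
Via D — items with X before D: B, R, W.
Union: B, R, W.

B, R, W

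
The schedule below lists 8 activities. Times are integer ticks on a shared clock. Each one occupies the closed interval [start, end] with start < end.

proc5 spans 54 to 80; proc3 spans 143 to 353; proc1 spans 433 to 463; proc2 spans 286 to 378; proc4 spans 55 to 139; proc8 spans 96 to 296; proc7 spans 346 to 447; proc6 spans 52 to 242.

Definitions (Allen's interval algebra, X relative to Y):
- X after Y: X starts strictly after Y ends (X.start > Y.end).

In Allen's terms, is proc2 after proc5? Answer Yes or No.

proc2 = [286, 378], proc5 = [54, 80].
Actual relation of proc2 to proc5: after.
Asked whether 'after' holds → Yes.

Yes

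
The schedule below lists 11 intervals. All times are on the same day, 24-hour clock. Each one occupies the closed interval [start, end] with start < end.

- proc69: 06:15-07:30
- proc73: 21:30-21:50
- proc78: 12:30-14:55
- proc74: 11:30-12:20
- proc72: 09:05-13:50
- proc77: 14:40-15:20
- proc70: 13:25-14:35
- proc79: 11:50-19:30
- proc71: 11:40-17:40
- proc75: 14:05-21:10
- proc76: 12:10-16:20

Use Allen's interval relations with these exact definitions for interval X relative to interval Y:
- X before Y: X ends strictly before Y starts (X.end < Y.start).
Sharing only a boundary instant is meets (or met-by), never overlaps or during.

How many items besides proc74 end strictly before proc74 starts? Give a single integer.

Target proc74 = [11:30, 12:20].
proc69 [06:15, 07:30] → before → counts.
proc70 [13:25, 14:35] → after → no.
proc71 [11:40, 17:40] → overlapped-by → no.
proc72 [09:05, 13:50] → contains → no.
proc73 [21:30, 21:50] → after → no.
proc75 [14:05, 21:10] → after → no.
proc76 [12:10, 16:20] → overlapped-by → no.
proc77 [14:40, 15:20] → after → no.
proc78 [12:30, 14:55] → after → no.
proc79 [11:50, 19:30] → overlapped-by → no.
Total: 1.

1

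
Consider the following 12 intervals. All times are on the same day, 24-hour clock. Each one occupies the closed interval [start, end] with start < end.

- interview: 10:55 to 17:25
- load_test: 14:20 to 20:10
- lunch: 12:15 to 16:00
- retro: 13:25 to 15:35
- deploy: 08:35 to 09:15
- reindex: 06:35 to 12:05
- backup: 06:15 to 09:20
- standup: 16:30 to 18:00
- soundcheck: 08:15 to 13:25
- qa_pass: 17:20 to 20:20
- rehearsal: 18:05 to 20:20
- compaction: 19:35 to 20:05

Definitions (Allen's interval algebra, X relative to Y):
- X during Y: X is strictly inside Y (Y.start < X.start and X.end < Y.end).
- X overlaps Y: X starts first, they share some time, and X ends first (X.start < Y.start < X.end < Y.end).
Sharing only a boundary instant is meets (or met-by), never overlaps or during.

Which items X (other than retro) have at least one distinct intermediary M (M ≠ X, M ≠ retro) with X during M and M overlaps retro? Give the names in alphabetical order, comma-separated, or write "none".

none

Target retro = [13:25, 15:35].
Intermediaries M with M overlaps retro: none.
Union: none.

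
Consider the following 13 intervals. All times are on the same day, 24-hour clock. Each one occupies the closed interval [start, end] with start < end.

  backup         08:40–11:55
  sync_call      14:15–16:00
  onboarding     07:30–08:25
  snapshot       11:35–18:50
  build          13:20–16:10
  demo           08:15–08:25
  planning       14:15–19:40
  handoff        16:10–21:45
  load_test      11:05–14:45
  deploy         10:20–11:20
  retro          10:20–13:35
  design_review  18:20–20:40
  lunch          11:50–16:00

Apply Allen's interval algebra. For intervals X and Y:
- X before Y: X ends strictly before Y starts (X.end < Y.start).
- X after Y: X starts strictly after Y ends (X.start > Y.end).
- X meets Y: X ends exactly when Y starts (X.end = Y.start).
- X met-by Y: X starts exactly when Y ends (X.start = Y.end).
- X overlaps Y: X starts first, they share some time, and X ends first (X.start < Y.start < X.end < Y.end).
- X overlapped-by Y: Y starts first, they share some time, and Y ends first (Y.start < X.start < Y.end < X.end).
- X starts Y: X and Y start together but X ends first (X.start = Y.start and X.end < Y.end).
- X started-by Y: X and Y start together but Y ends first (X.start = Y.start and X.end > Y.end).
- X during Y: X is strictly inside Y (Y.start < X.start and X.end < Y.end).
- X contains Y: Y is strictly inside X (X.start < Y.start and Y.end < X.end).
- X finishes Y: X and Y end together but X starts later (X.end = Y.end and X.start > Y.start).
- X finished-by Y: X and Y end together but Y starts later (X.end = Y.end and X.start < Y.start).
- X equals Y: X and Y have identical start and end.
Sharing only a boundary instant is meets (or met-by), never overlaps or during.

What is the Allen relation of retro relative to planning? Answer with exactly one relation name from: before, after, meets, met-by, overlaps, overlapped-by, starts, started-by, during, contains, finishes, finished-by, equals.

before

retro = [10:20, 13:35]; planning = [14:15, 19:40].
Compare endpoints: retro.start < planning.start, retro.start < planning.end, retro.end < planning.start, retro.end < planning.end.
That pattern is 'before'.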